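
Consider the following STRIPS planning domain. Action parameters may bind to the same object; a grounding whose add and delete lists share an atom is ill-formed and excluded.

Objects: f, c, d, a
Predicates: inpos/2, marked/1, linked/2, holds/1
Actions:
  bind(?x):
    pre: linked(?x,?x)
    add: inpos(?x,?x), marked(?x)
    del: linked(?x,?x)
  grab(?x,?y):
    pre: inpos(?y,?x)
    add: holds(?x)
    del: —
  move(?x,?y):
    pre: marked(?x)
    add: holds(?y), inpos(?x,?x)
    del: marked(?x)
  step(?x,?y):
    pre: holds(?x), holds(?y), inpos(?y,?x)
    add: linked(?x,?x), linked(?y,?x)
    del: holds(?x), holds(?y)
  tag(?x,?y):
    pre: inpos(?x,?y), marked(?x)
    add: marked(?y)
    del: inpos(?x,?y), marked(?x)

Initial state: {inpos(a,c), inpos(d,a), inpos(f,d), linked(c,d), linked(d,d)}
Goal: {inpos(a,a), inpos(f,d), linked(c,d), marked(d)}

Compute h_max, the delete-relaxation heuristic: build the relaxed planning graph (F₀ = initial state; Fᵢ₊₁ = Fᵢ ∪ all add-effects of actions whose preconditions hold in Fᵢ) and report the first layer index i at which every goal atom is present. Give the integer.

F0 = init (5 atoms)
F1 = F0 ∪ {holds(a), holds(c), holds(d), inpos(d,d), marked(d)}  (10 atoms)
F2 = F1 ∪ {holds(f), linked(a,a), linked(a,c), linked(c,c), linked(d,a), marked(a)}  (16 atoms)
F3 = F2 ∪ {inpos(a,a), inpos(c,c), linked(f,d), marked(c)}  (20 atoms)
goal ⊆ F3  ⇒  h_max = 3

3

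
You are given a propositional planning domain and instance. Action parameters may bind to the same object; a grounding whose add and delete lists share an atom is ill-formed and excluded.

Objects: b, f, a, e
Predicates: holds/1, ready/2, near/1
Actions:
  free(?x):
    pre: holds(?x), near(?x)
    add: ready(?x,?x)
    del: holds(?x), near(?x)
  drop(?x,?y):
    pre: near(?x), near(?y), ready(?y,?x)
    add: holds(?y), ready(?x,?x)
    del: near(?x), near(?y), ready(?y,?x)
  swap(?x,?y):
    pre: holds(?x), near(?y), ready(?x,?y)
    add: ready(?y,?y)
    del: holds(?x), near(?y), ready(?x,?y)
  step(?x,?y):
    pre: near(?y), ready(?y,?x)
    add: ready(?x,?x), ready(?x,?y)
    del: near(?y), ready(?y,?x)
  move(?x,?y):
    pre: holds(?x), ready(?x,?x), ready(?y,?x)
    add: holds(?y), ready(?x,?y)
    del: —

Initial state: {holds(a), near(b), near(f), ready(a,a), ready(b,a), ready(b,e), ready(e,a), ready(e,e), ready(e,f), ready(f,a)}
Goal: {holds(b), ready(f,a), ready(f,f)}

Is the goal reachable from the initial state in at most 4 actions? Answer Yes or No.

1. move(a,b)  →  {holds(a), holds(b), near(b), near(f), ready(a,a), ready(a,b), ready(b,a), ready(b,e), ready(e,a), ready(e,e), ready(e,f), ready(f,a)}
2. move(a,f)  →  {holds(a), holds(b), holds(f), near(b), near(f), ready(a,a), ready(a,b), ready(a,f), ready(b,a), ready(b,e), ready(e,a), ready(e,e), ready(e,f), ready(f,a)}
3. free(f)  →  {holds(a), holds(b), near(b), ready(a,a), ready(a,b), ready(a,f), ready(b,a), ready(b,e), ready(e,a), ready(e,e), ready(e,f), ready(f,a), ready(f,f)}
optimal plan length = 3; 3 ≤ 4

Yes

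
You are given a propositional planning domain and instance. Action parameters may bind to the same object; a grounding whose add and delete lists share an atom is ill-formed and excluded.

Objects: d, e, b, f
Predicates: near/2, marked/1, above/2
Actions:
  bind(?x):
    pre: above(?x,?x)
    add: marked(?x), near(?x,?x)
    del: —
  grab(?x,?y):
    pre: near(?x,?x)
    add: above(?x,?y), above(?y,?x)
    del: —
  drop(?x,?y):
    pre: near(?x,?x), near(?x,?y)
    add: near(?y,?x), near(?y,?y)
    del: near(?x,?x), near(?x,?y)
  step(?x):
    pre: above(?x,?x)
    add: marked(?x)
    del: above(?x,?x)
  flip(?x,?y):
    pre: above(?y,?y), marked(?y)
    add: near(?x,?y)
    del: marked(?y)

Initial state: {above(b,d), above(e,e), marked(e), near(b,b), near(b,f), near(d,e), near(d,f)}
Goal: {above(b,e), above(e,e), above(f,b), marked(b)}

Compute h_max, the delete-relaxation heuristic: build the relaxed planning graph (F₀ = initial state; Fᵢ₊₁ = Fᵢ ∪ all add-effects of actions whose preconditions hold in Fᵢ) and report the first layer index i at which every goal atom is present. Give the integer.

F0 = init (7 atoms)
F1 = F0 ∪ {above(b,b), above(b,e), above(b,f), above(d,b), above(e,b), above(f,b), near(b,e), near(e,e), near(f,b), near(f,e), near(f,f)}  (18 atoms)
F2 = F1 ∪ {above(d,e), above(d,f), above(e,d), above(e,f), above(f,d), above(f,e), above(f,f), marked(b), near(e,b), near(e,f)}  (28 atoms)
goal ⊆ F2  ⇒  h_max = 2

2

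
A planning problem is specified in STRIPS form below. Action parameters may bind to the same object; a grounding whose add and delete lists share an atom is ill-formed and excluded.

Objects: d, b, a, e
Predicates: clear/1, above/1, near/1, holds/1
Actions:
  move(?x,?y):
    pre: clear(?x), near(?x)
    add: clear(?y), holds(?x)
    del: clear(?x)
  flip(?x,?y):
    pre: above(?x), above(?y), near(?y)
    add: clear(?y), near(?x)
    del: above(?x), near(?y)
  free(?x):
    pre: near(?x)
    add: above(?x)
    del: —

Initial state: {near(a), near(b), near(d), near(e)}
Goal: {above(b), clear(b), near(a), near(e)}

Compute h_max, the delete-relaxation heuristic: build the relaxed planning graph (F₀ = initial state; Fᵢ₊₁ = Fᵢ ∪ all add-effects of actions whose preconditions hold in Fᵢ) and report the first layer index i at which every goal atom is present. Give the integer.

F0 = init (4 atoms)
F1 = F0 ∪ {above(a), above(b), above(d), above(e)}  (8 atoms)
F2 = F1 ∪ {clear(a), clear(b), clear(d), clear(e)}  (12 atoms)
goal ⊆ F2  ⇒  h_max = 2

2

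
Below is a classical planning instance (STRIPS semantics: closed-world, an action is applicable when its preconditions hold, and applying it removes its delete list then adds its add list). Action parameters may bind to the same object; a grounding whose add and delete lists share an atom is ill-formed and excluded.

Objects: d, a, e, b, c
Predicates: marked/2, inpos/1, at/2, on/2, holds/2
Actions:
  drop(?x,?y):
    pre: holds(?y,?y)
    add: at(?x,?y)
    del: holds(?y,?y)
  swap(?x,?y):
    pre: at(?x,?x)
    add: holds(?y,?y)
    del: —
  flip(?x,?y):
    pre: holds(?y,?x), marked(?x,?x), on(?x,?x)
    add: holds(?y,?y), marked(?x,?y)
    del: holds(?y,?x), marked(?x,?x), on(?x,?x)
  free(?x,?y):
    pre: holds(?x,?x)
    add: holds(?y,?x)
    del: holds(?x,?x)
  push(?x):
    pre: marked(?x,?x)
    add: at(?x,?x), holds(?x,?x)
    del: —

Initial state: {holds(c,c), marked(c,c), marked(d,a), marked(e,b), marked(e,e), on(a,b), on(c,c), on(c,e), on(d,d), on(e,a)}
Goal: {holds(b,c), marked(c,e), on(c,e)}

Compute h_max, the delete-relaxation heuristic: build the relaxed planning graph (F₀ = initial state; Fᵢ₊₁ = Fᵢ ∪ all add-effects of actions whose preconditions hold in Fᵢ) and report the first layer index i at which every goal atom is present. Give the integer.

2

F0 = init (10 atoms)
F1 = F0 ∪ {at(a,c), at(b,c), at(c,c), at(d,c), at(e,c), at(e,e), holds(a,c), holds(b,c), holds(d,c), holds(e,c), holds(e,e)}  (21 atoms)
F2 = F1 ∪ {at(a,e), at(b,e), at(c,e), at(d,e), holds(a,a), holds(a,e), holds(b,b), holds(b,e), holds(c,e), holds(d,d), holds(d,e), marked(c,a), marked(c,b), marked(c,d), marked(c,e)}  (36 atoms)
goal ⊆ F2  ⇒  h_max = 2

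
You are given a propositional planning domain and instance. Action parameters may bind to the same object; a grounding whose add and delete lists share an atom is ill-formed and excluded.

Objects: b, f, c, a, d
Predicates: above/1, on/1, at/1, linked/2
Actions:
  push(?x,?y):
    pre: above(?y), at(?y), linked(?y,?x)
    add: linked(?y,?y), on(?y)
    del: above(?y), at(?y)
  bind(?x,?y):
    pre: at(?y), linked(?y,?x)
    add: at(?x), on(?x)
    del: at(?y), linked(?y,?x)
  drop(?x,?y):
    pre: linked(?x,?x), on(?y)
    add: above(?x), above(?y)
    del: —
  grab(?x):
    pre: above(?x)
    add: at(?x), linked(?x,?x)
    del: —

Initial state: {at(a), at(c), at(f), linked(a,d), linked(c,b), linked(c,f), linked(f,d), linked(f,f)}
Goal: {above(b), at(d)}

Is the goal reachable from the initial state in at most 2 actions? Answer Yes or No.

No

1. bind(b,c)  →  {at(a), at(b), at(f), linked(a,d), linked(c,f), linked(f,d), linked(f,f), on(b)}
2. bind(d,f)  →  {at(a), at(b), at(d), linked(a,d), linked(c,f), linked(f,f), on(b), on(d)}
3. drop(f,b)  →  {above(b), above(f), at(a), at(b), at(d), linked(a,d), linked(c,f), linked(f,f), on(b), on(d)}
optimal plan length = 3; 3 > 2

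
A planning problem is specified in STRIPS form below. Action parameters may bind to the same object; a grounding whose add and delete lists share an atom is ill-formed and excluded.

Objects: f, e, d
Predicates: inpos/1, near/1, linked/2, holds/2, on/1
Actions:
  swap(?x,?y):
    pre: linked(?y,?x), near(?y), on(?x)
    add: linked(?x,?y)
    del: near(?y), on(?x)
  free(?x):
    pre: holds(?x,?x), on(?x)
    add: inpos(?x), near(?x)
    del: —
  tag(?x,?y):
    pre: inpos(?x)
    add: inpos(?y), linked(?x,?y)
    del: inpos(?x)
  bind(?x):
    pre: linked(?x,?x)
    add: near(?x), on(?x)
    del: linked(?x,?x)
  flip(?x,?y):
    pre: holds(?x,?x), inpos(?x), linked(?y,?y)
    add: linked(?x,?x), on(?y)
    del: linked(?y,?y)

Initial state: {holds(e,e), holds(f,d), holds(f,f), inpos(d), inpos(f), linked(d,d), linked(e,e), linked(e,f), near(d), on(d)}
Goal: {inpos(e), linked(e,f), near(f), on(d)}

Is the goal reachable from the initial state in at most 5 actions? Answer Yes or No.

Yes

1. tag(d,e)  →  {holds(e,e), holds(f,d), holds(f,f), inpos(e), inpos(f), linked(d,d), linked(d,e), linked(e,e), linked(e,f), near(d), on(d)}
2. flip(f,e)  →  {holds(e,e), holds(f,d), holds(f,f), inpos(e), inpos(f), linked(d,d), linked(d,e), linked(e,f), linked(f,f), near(d), on(d), on(e)}
3. bind(f)  →  {holds(e,e), holds(f,d), holds(f,f), inpos(e), inpos(f), linked(d,d), linked(d,e), linked(e,f), near(d), near(f), on(d), on(e), on(f)}
optimal plan length = 3; 3 ≤ 5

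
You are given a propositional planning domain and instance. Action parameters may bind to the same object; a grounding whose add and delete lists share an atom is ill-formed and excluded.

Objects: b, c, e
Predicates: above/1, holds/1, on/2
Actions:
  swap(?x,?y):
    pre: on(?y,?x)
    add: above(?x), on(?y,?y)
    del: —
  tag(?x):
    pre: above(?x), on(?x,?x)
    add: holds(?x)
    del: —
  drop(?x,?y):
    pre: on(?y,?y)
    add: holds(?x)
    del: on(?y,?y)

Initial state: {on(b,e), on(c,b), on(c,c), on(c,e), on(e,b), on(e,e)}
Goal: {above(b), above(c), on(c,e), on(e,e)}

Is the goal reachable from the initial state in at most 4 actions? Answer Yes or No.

1. swap(b,c)  →  {above(b), on(b,e), on(c,b), on(c,c), on(c,e), on(e,b), on(e,e)}
2. swap(c,c)  →  {above(b), above(c), on(b,e), on(c,b), on(c,c), on(c,e), on(e,b), on(e,e)}
optimal plan length = 2; 2 ≤ 4

Yes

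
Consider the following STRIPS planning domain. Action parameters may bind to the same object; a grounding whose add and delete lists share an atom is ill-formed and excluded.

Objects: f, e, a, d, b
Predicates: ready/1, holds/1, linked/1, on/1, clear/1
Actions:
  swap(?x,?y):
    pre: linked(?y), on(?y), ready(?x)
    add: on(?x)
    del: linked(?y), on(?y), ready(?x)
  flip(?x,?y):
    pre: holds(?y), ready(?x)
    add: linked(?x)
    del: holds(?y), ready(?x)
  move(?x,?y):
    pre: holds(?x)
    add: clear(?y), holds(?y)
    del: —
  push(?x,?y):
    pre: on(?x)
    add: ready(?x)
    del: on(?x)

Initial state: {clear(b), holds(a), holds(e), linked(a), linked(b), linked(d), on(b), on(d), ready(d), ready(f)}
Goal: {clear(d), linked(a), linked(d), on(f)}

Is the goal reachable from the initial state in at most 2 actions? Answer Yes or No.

Yes

1. swap(f,b)  →  {clear(b), holds(a), holds(e), linked(a), linked(d), on(d), on(f), ready(d)}
2. move(e,d)  →  {clear(b), clear(d), holds(a), holds(d), holds(e), linked(a), linked(d), on(d), on(f), ready(d)}
optimal plan length = 2; 2 ≤ 2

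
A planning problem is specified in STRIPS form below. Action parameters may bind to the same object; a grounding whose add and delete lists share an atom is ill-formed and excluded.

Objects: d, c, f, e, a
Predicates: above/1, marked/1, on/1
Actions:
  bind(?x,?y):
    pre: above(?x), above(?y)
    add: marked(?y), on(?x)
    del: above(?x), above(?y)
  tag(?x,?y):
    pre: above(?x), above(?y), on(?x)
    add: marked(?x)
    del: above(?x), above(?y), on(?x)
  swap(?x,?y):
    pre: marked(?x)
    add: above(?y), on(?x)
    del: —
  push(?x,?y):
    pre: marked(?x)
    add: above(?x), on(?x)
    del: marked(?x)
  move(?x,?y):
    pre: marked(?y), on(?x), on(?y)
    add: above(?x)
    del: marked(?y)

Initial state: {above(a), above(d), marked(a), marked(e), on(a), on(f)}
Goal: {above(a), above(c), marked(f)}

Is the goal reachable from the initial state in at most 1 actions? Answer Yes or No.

No

1. swap(e,c)  →  {above(a), above(c), above(d), marked(a), marked(e), on(a), on(e), on(f)}
2. swap(e,f)  →  {above(a), above(c), above(d), above(f), marked(a), marked(e), on(a), on(e), on(f)}
3. bind(d,f)  →  {above(a), above(c), marked(a), marked(e), marked(f), on(a), on(d), on(e), on(f)}
optimal plan length = 3; 3 > 1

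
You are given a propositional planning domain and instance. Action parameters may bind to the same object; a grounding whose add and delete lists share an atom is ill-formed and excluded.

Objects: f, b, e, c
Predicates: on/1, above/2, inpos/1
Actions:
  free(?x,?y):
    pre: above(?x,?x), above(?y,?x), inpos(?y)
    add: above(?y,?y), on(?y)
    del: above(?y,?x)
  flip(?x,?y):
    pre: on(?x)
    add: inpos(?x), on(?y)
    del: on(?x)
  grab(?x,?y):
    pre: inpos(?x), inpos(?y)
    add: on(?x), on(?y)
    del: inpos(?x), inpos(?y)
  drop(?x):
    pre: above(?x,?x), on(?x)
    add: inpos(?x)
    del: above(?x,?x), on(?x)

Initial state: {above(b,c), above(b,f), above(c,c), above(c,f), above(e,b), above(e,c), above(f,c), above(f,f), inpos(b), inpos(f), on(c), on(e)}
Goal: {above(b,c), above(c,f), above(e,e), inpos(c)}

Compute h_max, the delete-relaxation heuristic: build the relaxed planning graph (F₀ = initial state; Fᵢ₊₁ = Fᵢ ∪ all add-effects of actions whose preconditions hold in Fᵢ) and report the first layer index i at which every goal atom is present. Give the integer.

2

F0 = init (12 atoms)
F1 = F0 ∪ {above(b,b), inpos(c), inpos(e), on(b), on(f)}  (17 atoms)
F2 = F1 ∪ {above(e,e)}  (18 atoms)
goal ⊆ F2  ⇒  h_max = 2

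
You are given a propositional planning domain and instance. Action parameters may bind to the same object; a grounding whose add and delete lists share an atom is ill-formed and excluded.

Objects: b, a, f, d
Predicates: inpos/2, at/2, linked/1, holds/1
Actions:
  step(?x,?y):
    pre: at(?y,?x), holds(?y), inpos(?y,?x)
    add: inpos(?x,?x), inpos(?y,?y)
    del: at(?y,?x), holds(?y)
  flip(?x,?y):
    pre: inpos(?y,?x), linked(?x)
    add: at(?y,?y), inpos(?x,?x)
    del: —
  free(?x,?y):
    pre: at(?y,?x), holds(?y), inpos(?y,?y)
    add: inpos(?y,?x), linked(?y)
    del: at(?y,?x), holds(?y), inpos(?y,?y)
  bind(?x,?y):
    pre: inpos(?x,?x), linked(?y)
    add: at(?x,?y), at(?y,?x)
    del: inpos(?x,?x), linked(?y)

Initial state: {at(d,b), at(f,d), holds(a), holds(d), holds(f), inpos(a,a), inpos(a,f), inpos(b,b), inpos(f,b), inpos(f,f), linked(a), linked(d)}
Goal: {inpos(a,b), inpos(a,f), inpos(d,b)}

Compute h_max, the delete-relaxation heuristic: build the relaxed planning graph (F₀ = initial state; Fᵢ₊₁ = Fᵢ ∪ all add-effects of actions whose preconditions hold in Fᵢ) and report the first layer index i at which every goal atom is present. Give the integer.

F0 = init (12 atoms)
F1 = F0 ∪ {at(a,a), at(a,b), at(a,d), at(a,f), at(b,a), at(b,d), at(d,a), at(d,f), at(f,a), inpos(f,d), linked(f)}  (23 atoms)
F2 = F1 ∪ {at(b,f), at(f,b), at(f,f), inpos(a,b), inpos(a,d), inpos(d,d), inpos(f,a)}  (30 atoms)
F3 = F2 ∪ {at(d,d), inpos(d,a), inpos(d,b), inpos(d,f)}  (34 atoms)
goal ⊆ F3  ⇒  h_max = 3

3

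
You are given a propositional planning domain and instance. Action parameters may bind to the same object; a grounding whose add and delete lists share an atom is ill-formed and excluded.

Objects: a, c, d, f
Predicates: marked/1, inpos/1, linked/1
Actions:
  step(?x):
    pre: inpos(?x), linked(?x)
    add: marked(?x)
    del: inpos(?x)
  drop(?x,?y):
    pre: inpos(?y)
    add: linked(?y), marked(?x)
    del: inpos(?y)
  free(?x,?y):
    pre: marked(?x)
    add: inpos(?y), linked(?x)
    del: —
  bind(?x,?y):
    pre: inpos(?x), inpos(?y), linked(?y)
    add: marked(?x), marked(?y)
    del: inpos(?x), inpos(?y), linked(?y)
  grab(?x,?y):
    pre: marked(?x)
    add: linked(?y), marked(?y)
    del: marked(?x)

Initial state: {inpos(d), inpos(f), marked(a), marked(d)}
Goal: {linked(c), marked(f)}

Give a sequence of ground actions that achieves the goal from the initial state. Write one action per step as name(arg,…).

drop(f,d); grab(a,c)

1. drop(f,d)  →  {inpos(f), linked(d), marked(a), marked(d), marked(f)}
2. grab(a,c)  →  {inpos(f), linked(c), linked(d), marked(c), marked(d), marked(f)}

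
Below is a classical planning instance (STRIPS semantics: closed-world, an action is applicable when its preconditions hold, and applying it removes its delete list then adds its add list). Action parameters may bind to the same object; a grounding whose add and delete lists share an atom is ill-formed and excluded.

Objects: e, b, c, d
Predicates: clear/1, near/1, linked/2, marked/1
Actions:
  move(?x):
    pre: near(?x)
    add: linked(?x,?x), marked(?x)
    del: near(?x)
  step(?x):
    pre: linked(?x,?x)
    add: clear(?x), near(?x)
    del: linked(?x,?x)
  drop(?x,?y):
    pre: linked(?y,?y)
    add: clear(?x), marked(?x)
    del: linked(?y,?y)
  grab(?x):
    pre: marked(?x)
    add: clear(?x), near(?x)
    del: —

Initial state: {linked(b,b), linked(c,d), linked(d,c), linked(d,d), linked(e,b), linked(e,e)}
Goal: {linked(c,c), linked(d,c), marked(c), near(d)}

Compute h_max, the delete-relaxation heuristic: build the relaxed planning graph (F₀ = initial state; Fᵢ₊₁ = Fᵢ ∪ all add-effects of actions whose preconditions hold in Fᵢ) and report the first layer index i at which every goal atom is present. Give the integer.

3

F0 = init (6 atoms)
F1 = F0 ∪ {clear(b), clear(c), clear(d), clear(e), marked(b), marked(c), marked(d), marked(e), near(b), near(d), near(e)}  (17 atoms)
F2 = F1 ∪ {near(c)}  (18 atoms)
F3 = F2 ∪ {linked(c,c)}  (19 atoms)
goal ⊆ F3  ⇒  h_max = 3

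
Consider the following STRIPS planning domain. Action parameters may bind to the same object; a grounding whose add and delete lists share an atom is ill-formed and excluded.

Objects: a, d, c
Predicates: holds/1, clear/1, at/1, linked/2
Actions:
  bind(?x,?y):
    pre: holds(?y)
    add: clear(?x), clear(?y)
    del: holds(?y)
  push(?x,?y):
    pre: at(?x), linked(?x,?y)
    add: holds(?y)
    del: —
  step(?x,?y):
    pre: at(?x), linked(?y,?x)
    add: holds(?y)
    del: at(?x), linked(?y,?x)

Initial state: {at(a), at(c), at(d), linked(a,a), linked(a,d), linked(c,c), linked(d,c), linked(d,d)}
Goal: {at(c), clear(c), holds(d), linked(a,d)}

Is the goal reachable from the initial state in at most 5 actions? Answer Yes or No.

1. push(a,a)  →  {at(a), at(c), at(d), holds(a), linked(a,a), linked(a,d), linked(c,c), linked(d,c), linked(d,d)}
2. bind(c,a)  →  {at(a), at(c), at(d), clear(a), clear(c), linked(a,a), linked(a,d), linked(c,c), linked(d,c), linked(d,d)}
3. push(a,d)  →  {at(a), at(c), at(d), clear(a), clear(c), holds(d), linked(a,a), linked(a,d), linked(c,c), linked(d,c), linked(d,d)}
optimal plan length = 3; 3 ≤ 5

Yes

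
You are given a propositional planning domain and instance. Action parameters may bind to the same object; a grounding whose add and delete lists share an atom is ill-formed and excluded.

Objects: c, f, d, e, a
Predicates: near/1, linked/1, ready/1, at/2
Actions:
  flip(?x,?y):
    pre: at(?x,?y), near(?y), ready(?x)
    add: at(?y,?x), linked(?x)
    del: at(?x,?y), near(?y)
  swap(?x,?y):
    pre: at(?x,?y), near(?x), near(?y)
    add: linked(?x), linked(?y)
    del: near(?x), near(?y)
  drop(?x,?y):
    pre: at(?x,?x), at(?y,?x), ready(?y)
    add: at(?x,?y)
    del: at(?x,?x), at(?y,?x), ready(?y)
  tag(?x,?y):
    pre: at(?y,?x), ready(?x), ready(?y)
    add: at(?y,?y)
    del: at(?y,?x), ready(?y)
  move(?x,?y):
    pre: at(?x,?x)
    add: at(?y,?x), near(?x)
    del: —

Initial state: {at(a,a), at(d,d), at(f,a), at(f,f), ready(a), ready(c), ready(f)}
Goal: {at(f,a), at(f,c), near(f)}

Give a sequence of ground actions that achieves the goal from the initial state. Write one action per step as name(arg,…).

1. move(f,c)  →  {at(a,a), at(c,f), at(d,d), at(f,a), at(f,f), near(f), ready(a), ready(c), ready(f)}
2. drop(f,c)  →  {at(a,a), at(d,d), at(f,a), at(f,c), near(f), ready(a), ready(f)}

move(f,c); drop(f,c)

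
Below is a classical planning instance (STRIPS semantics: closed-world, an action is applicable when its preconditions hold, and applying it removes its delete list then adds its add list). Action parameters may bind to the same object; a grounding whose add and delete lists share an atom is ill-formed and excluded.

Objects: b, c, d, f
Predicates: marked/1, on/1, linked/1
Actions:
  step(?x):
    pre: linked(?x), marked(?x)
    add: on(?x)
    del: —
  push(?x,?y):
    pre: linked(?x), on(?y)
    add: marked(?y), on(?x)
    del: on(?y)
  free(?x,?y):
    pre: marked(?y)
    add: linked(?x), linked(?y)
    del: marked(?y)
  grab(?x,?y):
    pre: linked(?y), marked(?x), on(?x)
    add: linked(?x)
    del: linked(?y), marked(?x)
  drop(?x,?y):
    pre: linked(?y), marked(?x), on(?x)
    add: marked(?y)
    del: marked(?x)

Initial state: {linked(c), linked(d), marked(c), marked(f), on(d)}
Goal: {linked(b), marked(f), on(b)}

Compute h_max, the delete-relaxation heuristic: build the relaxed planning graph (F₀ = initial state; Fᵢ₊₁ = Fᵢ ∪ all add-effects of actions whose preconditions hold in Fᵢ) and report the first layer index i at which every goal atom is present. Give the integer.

2

F0 = init (5 atoms)
F1 = F0 ∪ {linked(b), linked(f), marked(d), on(c)}  (9 atoms)
F2 = F1 ∪ {marked(b), on(b), on(f)}  (12 atoms)
goal ⊆ F2  ⇒  h_max = 2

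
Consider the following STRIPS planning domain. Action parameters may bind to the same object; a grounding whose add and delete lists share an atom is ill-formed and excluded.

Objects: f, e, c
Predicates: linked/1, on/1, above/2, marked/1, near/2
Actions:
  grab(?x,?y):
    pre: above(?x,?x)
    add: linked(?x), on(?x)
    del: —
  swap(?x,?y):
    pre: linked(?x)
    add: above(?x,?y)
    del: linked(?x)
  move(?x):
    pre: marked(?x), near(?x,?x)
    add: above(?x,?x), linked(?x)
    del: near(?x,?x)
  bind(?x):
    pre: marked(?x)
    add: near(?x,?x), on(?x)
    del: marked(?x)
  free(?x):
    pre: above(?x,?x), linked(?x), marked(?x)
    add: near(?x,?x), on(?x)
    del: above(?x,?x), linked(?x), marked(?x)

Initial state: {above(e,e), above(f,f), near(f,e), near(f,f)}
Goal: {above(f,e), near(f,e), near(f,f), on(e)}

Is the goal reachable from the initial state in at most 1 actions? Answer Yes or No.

No

1. grab(f,f)  →  {above(e,e), above(f,f), linked(f), near(f,e), near(f,f), on(f)}
2. grab(e,f)  →  {above(e,e), above(f,f), linked(e), linked(f), near(f,e), near(f,f), on(e), on(f)}
3. swap(f,e)  →  {above(e,e), above(f,e), above(f,f), linked(e), near(f,e), near(f,f), on(e), on(f)}
optimal plan length = 3; 3 > 1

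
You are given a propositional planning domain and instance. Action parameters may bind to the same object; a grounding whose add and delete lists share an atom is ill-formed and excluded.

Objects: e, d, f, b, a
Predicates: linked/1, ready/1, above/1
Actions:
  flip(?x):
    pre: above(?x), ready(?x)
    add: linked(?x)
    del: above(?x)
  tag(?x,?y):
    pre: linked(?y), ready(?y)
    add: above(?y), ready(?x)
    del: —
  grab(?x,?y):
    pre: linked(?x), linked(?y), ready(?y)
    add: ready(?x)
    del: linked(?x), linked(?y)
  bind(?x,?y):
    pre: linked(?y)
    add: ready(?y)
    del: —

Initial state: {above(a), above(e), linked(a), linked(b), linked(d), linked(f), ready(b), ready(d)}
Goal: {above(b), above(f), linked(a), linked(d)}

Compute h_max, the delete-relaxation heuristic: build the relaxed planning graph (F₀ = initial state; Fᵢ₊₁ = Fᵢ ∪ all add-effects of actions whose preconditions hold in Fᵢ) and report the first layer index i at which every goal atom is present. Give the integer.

2

F0 = init (8 atoms)
F1 = F0 ∪ {above(b), above(d), ready(a), ready(e), ready(f)}  (13 atoms)
F2 = F1 ∪ {above(f), linked(e)}  (15 atoms)
goal ⊆ F2  ⇒  h_max = 2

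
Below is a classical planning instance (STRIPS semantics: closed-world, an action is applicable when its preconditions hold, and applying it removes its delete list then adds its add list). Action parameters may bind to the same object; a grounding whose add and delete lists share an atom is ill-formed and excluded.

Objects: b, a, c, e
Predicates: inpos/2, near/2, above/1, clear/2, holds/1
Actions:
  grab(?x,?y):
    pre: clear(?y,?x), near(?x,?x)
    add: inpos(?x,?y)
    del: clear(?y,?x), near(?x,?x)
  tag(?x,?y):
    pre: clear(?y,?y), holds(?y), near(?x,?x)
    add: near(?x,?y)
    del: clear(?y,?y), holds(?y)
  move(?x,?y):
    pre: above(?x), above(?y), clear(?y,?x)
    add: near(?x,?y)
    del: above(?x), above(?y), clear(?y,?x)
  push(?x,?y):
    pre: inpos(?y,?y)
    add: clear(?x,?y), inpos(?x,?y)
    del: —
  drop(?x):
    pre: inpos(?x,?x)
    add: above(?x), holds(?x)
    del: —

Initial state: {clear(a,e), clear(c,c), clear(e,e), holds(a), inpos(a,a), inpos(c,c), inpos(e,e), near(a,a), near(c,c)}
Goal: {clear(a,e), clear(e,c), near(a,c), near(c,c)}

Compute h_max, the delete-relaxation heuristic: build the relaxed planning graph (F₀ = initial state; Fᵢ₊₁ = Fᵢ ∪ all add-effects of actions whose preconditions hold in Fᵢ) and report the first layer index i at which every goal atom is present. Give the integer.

F0 = init (9 atoms)
F1 = F0 ∪ {above(a), above(c), above(e), clear(a,a), clear(a,c), clear(b,a), clear(b,c), clear(b,e), clear(c,a), clear(c,e), clear(e,a), clear(e,c), holds(c), holds(e), inpos(a,c), inpos(a,e), inpos(b,a), inpos(b,c), inpos(b,e), inpos(c,a), inpos(c,e), inpos(e,a), inpos(e,c)}  (32 atoms)
F2 = F1 ∪ {inpos(a,b), inpos(c,b), near(a,c), near(a,e), near(c,a), near(c,e), near(e,a), near(e,c), near(e,e)}  (41 atoms)
goal ⊆ F2  ⇒  h_max = 2

2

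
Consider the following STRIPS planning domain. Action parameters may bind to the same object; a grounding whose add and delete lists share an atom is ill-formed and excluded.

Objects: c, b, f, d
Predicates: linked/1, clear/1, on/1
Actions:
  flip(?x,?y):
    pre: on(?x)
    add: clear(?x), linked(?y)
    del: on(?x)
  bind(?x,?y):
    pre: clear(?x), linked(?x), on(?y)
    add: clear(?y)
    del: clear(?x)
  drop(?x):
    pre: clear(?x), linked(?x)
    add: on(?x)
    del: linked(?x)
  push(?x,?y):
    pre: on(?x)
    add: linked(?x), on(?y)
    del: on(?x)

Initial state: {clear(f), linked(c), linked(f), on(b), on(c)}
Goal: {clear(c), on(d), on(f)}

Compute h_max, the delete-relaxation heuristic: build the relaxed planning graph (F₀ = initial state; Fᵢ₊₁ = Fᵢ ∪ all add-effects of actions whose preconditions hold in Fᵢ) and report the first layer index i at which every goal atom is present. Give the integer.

1

F0 = init (5 atoms)
F1 = F0 ∪ {clear(b), clear(c), linked(b), linked(d), on(d), on(f)}  (11 atoms)
goal ⊆ F1  ⇒  h_max = 1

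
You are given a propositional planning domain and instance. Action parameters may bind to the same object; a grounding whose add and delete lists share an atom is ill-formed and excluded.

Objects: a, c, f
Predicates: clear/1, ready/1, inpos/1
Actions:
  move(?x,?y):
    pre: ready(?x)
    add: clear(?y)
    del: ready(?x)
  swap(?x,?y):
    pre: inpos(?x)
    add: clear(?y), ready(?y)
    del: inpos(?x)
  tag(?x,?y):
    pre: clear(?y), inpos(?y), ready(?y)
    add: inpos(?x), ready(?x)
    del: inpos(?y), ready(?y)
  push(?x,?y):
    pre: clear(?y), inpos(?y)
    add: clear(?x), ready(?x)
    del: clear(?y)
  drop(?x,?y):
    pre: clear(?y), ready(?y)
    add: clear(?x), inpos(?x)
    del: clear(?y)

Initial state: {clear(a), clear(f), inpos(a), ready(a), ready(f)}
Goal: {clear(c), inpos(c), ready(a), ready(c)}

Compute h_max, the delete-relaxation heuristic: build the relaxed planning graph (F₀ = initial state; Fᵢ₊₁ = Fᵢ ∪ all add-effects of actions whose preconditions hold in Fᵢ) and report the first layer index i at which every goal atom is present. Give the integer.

1

F0 = init (5 atoms)
F1 = F0 ∪ {clear(c), inpos(c), inpos(f), ready(c)}  (9 atoms)
goal ⊆ F1  ⇒  h_max = 1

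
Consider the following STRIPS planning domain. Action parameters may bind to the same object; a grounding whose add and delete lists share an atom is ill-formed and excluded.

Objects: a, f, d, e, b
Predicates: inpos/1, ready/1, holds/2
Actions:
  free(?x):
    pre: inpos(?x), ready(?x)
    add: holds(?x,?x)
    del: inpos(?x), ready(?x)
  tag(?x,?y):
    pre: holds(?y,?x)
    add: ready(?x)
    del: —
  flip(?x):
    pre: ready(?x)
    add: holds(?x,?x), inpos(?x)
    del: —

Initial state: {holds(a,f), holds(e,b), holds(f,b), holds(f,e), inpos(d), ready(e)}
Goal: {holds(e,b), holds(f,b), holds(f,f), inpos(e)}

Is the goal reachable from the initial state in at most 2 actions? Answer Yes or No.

1. tag(f,a)  →  {holds(a,f), holds(e,b), holds(f,b), holds(f,e), inpos(d), ready(e), ready(f)}
2. flip(f)  →  {holds(a,f), holds(e,b), holds(f,b), holds(f,e), holds(f,f), inpos(d), inpos(f), ready(e), ready(f)}
3. flip(e)  →  {holds(a,f), holds(e,b), holds(e,e), holds(f,b), holds(f,e), holds(f,f), inpos(d), inpos(e), inpos(f), ready(e), ready(f)}
optimal plan length = 3; 3 > 2

No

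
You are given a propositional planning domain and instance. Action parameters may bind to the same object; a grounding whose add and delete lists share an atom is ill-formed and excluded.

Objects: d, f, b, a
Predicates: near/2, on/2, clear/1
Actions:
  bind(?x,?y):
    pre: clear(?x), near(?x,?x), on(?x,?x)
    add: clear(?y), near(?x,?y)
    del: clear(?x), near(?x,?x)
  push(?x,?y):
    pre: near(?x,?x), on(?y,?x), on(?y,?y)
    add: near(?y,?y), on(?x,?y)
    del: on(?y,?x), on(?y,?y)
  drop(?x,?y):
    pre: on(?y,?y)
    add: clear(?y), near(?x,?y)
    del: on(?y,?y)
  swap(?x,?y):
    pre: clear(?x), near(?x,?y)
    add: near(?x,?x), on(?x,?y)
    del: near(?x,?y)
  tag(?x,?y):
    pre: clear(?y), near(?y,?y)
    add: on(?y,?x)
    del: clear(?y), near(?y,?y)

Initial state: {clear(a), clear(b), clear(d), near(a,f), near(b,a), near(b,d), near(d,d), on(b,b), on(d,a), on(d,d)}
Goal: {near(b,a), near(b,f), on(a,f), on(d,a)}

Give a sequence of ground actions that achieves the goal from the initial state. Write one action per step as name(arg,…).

swap(b,d); bind(b,f); swap(a,f)

1. swap(b,d)  →  {clear(a), clear(b), clear(d), near(a,f), near(b,a), near(b,b), near(d,d), on(b,b), on(b,d), on(d,a), on(d,d)}
2. bind(b,f)  →  {clear(a), clear(d), clear(f), near(a,f), near(b,a), near(b,f), near(d,d), on(b,b), on(b,d), on(d,a), on(d,d)}
3. swap(a,f)  →  {clear(a), clear(d), clear(f), near(a,a), near(b,a), near(b,f), near(d,d), on(a,f), on(b,b), on(b,d), on(d,a), on(d,d)}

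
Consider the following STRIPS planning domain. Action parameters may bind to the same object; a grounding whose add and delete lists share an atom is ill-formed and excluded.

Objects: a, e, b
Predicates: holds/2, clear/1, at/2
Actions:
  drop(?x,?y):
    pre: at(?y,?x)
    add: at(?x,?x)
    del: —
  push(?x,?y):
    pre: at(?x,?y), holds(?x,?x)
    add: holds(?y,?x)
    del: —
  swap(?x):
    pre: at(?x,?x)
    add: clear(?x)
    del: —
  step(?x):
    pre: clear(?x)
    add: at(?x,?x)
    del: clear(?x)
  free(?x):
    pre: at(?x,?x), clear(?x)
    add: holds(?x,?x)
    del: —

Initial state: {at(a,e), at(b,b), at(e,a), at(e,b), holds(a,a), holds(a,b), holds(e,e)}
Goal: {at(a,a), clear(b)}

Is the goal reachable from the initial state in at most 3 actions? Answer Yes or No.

Yes

1. drop(a,e)  →  {at(a,a), at(a,e), at(b,b), at(e,a), at(e,b), holds(a,a), holds(a,b), holds(e,e)}
2. swap(b)  →  {at(a,a), at(a,e), at(b,b), at(e,a), at(e,b), clear(b), holds(a,a), holds(a,b), holds(e,e)}
optimal plan length = 2; 2 ≤ 3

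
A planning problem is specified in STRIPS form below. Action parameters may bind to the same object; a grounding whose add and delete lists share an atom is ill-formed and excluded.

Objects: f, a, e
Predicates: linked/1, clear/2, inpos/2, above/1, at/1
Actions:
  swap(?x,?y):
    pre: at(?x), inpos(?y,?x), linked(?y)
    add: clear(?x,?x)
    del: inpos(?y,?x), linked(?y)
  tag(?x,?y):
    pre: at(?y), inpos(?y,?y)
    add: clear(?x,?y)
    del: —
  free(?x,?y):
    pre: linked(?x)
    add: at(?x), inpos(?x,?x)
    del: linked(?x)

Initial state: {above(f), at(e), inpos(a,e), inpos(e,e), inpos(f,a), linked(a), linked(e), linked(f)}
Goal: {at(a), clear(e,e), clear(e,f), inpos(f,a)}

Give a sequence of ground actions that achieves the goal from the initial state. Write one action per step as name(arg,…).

swap(e,e); free(f,f); tag(e,f); free(a,f)

1. swap(e,e)  →  {above(f), at(e), clear(e,e), inpos(a,e), inpos(f,a), linked(a), linked(f)}
2. free(f,f)  →  {above(f), at(e), at(f), clear(e,e), inpos(a,e), inpos(f,a), inpos(f,f), linked(a)}
3. tag(e,f)  →  {above(f), at(e), at(f), clear(e,e), clear(e,f), inpos(a,e), inpos(f,a), inpos(f,f), linked(a)}
4. free(a,f)  →  {above(f), at(a), at(e), at(f), clear(e,e), clear(e,f), inpos(a,a), inpos(a,e), inpos(f,a), inpos(f,f)}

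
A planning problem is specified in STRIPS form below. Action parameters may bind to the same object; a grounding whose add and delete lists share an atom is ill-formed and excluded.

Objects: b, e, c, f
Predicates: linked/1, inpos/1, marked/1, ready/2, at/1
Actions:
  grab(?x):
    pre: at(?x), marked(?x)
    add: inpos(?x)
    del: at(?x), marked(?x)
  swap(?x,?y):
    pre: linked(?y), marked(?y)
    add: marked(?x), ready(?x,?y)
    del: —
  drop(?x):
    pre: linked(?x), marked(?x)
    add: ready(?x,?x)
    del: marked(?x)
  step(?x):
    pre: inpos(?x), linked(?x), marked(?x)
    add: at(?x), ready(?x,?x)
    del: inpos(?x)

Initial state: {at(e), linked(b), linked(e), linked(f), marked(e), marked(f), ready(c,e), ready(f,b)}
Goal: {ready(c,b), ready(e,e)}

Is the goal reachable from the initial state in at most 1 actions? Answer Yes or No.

No

1. swap(b,e)  →  {at(e), linked(b), linked(e), linked(f), marked(b), marked(e), marked(f), ready(b,e), ready(c,e), ready(f,b)}
2. swap(e,e)  →  {at(e), linked(b), linked(e), linked(f), marked(b), marked(e), marked(f), ready(b,e), ready(c,e), ready(e,e), ready(f,b)}
3. swap(c,b)  →  {at(e), linked(b), linked(e), linked(f), marked(b), marked(c), marked(e), marked(f), ready(b,e), ready(c,b), ready(c,e), ready(e,e), ready(f,b)}
optimal plan length = 3; 3 > 1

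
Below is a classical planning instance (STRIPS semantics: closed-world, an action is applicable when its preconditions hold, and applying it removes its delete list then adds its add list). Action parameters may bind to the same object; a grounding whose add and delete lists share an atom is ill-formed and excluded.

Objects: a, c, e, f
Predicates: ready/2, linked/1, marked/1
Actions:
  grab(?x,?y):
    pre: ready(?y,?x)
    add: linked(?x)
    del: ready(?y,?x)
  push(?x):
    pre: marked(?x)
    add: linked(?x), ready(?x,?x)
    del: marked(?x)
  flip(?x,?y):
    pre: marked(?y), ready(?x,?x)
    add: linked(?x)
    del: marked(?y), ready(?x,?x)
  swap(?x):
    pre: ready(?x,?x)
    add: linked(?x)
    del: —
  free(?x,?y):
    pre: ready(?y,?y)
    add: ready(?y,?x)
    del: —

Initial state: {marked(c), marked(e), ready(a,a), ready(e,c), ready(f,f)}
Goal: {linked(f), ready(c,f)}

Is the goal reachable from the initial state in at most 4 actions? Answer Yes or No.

1. grab(f,f)  →  {linked(f), marked(c), marked(e), ready(a,a), ready(e,c)}
2. push(c)  →  {linked(c), linked(f), marked(e), ready(a,a), ready(c,c), ready(e,c)}
3. free(f,c)  →  {linked(c), linked(f), marked(e), ready(a,a), ready(c,c), ready(c,f), ready(e,c)}
optimal plan length = 3; 3 ≤ 4

Yes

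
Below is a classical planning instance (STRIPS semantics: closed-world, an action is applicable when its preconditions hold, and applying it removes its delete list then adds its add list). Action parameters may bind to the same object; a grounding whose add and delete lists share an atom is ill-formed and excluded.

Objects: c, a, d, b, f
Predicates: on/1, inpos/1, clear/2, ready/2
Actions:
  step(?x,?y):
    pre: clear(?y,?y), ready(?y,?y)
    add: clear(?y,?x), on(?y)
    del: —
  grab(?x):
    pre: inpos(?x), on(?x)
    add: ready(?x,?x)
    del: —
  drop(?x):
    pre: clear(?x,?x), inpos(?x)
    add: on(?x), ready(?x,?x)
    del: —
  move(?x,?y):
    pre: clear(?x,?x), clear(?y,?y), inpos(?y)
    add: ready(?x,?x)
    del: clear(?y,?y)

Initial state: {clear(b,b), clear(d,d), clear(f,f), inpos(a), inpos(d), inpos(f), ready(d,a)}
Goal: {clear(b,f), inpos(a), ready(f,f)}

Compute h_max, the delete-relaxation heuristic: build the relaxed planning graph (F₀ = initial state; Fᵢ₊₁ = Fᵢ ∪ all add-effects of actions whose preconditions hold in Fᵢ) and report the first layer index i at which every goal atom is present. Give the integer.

2

F0 = init (7 atoms)
F1 = F0 ∪ {on(d), on(f), ready(b,b), ready(d,d), ready(f,f)}  (12 atoms)
F2 = F1 ∪ {clear(b,a), clear(b,c), clear(b,d), clear(b,f), clear(d,a), clear(d,b), clear(d,c), clear(d,f), clear(f,a), clear(f,b), clear(f,c), clear(f,d), on(b)}  (25 atoms)
goal ⊆ F2  ⇒  h_max = 2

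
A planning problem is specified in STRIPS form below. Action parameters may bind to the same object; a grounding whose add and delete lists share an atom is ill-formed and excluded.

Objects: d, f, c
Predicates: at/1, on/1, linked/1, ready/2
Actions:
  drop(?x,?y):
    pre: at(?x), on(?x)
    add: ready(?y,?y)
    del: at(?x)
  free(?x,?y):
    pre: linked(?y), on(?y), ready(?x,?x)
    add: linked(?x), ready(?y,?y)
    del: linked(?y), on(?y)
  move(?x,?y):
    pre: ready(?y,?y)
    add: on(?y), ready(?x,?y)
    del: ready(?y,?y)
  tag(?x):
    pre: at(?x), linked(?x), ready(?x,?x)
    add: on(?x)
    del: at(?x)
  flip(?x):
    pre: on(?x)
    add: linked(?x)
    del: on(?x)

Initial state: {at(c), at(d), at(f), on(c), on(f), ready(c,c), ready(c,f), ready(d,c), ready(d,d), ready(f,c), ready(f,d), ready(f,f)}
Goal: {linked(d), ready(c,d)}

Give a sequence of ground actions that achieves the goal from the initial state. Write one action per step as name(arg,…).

move(c,d); flip(d)

1. move(c,d)  →  {at(c), at(d), at(f), on(c), on(d), on(f), ready(c,c), ready(c,d), ready(c,f), ready(d,c), ready(f,c), ready(f,d), ready(f,f)}
2. flip(d)  →  {at(c), at(d), at(f), linked(d), on(c), on(f), ready(c,c), ready(c,d), ready(c,f), ready(d,c), ready(f,c), ready(f,d), ready(f,f)}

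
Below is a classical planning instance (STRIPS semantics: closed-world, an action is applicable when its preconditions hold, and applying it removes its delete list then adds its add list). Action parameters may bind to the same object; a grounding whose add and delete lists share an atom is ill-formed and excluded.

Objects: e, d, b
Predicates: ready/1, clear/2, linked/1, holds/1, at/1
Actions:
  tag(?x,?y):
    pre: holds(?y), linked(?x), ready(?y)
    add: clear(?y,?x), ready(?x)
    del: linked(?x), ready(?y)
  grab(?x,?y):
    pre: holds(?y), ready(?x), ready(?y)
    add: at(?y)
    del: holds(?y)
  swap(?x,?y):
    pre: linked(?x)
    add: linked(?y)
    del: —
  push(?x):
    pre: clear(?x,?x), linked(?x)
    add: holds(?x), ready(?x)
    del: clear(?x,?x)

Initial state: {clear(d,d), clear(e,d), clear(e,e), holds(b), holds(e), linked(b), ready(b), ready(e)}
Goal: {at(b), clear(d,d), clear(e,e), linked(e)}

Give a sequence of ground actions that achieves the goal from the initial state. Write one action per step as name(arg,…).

grab(e,b); swap(b,e)

1. grab(e,b)  →  {at(b), clear(d,d), clear(e,d), clear(e,e), holds(e), linked(b), ready(b), ready(e)}
2. swap(b,e)  →  {at(b), clear(d,d), clear(e,d), clear(e,e), holds(e), linked(b), linked(e), ready(b), ready(e)}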